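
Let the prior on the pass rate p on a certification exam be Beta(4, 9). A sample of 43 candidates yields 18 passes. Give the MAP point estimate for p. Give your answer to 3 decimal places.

p̂_MAP = 0.389

Prior: Beta(4, 9).
Data: 18 successes in 43 trials. The binomial likelihood contributes p^18(1−p)^25, so the posterior is Beta(4+18, 9+25) = Beta(22, 34).
For Beta(a, b) with a, b > 1 the mode is (a−1)/(a+b−2) = 21/54 ≈ 0.389.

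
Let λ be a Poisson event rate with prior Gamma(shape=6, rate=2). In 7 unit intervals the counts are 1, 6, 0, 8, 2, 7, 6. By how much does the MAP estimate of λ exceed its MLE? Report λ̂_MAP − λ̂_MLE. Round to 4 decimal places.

MAP − MLE = -0.3968

Σxᵢ = 30. Posterior is Gamma(36, 9); MAP = (36−1)/9 = 35/9 ≈ 3.88889.
MLE = x̄ = 30/7 ≈ 4.28571.
Difference = 35/9 − 30/7 = -25/63 ≈ -0.3968.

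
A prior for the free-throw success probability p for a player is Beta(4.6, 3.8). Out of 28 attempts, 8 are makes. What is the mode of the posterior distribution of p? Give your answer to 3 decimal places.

Prior: Beta(4.6, 3.8).
Data: 8 successes in 28 trials. The binomial likelihood contributes p^8(1−p)^20, so the posterior is Beta(4.6+8, 3.8+20) = Beta(12.6, 23.8).
For Beta(a, b) with a, b > 1 the mode is (a−1)/(a+b−2) = 11.6/34.4 ≈ 0.337.

p̂_MAP = 0.337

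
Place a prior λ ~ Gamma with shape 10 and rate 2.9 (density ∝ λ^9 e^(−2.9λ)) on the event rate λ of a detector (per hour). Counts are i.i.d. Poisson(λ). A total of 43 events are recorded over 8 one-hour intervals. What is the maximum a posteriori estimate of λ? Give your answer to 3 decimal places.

λ̂_MAP = 4.771

Σxᵢ = 43, n = 8.
Posterior ∝ λ^9e^(−2.9λ) · λ^43e^(−8λ) = λ^52e^(−10.9λ), i.e. Gamma(shape=53, rate=10.9).
The mode of a Gamma(a, b) with a ≥ 1 (shape–rate) is (a−1)/b = 52/10.9 ≈ 4.771.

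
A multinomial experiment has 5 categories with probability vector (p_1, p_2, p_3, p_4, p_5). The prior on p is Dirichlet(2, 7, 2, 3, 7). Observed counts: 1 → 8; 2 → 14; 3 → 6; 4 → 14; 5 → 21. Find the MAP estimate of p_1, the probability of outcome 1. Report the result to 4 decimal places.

MAP estimate: 0.1139

The posterior is Dirichlet(αᵢ + nᵢ) = Dirichlet(10, 21, 8, 17, 28).
For a Dirichlet(a₁,…,a_K) with all aᵢ > 1, the mode has j-th component (aⱼ − 1)/(Σaᵢ − K).
Here Σaᵢ = 84 and K = 5, so p_1 = (10 − 1)/(84 − 5) = 9/79 ≈ 0.1139.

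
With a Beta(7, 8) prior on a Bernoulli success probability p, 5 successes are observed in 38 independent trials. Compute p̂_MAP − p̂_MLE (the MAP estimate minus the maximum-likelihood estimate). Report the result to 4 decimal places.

MAP − MLE = 0.0841

Posterior is Beta(12, 41); MAP = (12−1)/(53−2) = 11/51 ≈ 0.21569.
MLE ignores the prior: p̂_MLE = k/n = 5/38 ≈ 0.13158.
Difference = 11/51 − 5/38 = 163/1938 ≈ 0.0841.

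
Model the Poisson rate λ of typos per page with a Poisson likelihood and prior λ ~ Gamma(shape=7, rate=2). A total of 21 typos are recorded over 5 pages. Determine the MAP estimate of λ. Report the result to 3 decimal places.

λ̂_MAP = 3.857

Σxᵢ = 21, n = 5.
Posterior ∝ λ^6e^(−2λ) · λ^21e^(−5λ) = λ^27e^(−7λ), i.e. Gamma(shape=28, rate=7).
The mode of a Gamma(a, b) with a ≥ 1 (shape–rate) is (a−1)/b = 27/7 ≈ 3.857.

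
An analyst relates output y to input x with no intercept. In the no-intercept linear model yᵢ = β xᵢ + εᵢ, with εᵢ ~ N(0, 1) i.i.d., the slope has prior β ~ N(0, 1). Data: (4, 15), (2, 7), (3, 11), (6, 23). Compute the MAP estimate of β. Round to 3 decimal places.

β̂_MAP = 3.712

log p(β | y) = −Σ(yᵢ − βxᵢ)²/(2·1) − β²/(2·1) + const.
Setting the derivative to zero: Σxᵢ(yᵢ − βxᵢ)/1 − β/1 = 0, so β = Σxᵢyᵢ / (Σxᵢ² + σ²/τ²).
Σxᵢyᵢ = 4·15 + 2·7 + 3·11 + 6·23 = 245; Σxᵢ² = 65; σ²/τ² = 1.
β̂_MAP = 245 / (65 + 1) = 245/66 ≈ 3.712.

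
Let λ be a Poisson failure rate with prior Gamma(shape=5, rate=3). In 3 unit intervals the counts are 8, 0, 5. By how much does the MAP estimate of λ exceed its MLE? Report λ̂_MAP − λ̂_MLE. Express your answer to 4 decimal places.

MAP − MLE = -1.5000

Σxᵢ = 13. Posterior is Gamma(18, 6); MAP = (18−1)/6 = 17/6 ≈ 2.83333.
MLE = x̄ = 13/3 ≈ 4.33333.
Difference = 17/6 − 13/3 = -3/2 ≈ -1.5000.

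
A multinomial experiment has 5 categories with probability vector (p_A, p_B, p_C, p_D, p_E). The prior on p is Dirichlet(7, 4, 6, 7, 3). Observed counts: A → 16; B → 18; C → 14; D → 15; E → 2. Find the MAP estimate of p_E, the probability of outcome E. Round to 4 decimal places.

The posterior is Dirichlet(αᵢ + nᵢ) = Dirichlet(23, 22, 20, 22, 5).
For a Dirichlet(a₁,…,a_K) with all aᵢ > 1, the mode has j-th component (aⱼ − 1)/(Σaᵢ − K).
Here Σaᵢ = 92 and K = 5, so p_E = (5 − 1)/(92 − 5) = 4/87 ≈ 0.0460.

MAP estimate of p_E = 0.0460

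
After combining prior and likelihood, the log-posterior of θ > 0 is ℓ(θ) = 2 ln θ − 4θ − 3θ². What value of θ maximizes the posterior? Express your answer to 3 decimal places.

θ̂_MAP = 0.333

ℓ'(θ) = 2/θ − 4 − 6θ. Setting this to zero and multiplying by θ: 6θ² + 4θ − 2 = 0.
θ = (−4 + √(4² + 4·6·2)) / (2·6) = (−4 + √64) / 12 = (−4 + 8)/12 = 1/3.
ℓ''(θ) = −2/θ² − 6 < 0, confirming a maximum.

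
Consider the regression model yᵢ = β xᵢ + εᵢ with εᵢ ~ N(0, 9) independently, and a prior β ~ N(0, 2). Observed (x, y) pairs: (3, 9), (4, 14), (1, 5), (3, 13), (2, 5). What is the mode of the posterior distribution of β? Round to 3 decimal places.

β̂_MAP = 3.149

log p(β | y) = −Σ(yᵢ − βxᵢ)²/(2·9) − β²/(2·2) + const.
Setting the derivative to zero: Σxᵢ(yᵢ − βxᵢ)/9 − β/2 = 0, so β = Σxᵢyᵢ / (Σxᵢ² + σ²/τ²).
Σxᵢyᵢ = 3·9 + 4·14 + 1·5 + 3·13 + 2·5 = 137; Σxᵢ² = 39; σ²/τ² = 4.5.
β̂_MAP = 137 / (39 + 4.5) = 137/43.5 ≈ 3.149.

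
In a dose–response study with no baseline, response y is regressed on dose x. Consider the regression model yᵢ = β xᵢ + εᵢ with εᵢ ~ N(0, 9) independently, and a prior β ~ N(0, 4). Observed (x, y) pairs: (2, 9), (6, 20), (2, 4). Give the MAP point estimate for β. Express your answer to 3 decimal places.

log p(β | y) = −Σ(yᵢ − βxᵢ)²/(2·9) − β²/(2·4) + const.
Setting the derivative to zero: Σxᵢ(yᵢ − βxᵢ)/9 − β/4 = 0, so β = Σxᵢyᵢ / (Σxᵢ² + σ²/τ²).
Σxᵢyᵢ = 2·9 + 6·20 + 2·4 = 146; Σxᵢ² = 44; σ²/τ² = 2.25.
β̂_MAP = 146 / (44 + 2.25) = 146/46.25 ≈ 3.157.

β̂_MAP = 3.157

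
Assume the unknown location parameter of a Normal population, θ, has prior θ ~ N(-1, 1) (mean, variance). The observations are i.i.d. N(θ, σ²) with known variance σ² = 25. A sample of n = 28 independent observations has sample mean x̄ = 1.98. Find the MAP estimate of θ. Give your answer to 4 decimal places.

n = 28, x̄ = 1.98.
For a Normal prior and Normal likelihood with known variance, the posterior is Normal; its mode equals its mean, the precision-weighted average.
Prior precision 1/σ₀² = 1/1 = 1; data precision n/σ² = 28/25 = 1.12.
θ̂ = (1·(-1) + 1.12·1.98) / (1 + 1.12) = 1.2176/2.12 = 761/1325 ≈ 0.5743.

θ̂_MAP = 0.5743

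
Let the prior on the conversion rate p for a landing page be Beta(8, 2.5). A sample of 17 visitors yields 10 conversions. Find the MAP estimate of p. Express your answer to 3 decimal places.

p̂_MAP = 0.667

Prior: Beta(8, 2.5).
Data: 10 successes in 17 trials. The binomial likelihood contributes p^10(1−p)^7, so the posterior is Beta(8+10, 2.5+7) = Beta(18, 9.5).
For Beta(a, b) with a, b > 1 the mode is (a−1)/(a+b−2) = 17/25.5 ≈ 0.667.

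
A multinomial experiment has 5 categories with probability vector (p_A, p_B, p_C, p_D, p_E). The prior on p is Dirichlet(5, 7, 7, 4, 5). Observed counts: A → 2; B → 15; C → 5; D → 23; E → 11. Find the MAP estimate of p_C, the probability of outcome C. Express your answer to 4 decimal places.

The posterior is Dirichlet(αᵢ + nᵢ) = Dirichlet(7, 22, 12, 27, 16).
For a Dirichlet(a₁,…,a_K) with all aᵢ > 1, the mode has j-th component (aⱼ − 1)/(Σaᵢ − K).
Here Σaᵢ = 84 and K = 5, so p_C = (12 − 1)/(84 − 5) = 11/79 ≈ 0.1392.

MAP estimate of p_C = 0.1392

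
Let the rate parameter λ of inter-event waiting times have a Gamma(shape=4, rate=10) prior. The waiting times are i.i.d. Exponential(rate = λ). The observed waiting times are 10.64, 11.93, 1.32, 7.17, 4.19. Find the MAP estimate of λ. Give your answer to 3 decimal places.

λ̂_MAP = 0.177

The Exponential(rate=λ) likelihood is ∝ λ^n e^(−λΣtᵢ). Here n = 5 and Σtᵢ = 10.64 + 11.93 + 1.32 + 7.17 + 4.19 = 35.25.
Posterior ∝ λ^3e^(−10λ) · λ^5e^(−35.25λ) = λ^8e^(−45.25λ), i.e. Gamma(9, 45.25).
Mode = (a−1)/b = 8/45.25 ≈ 0.177.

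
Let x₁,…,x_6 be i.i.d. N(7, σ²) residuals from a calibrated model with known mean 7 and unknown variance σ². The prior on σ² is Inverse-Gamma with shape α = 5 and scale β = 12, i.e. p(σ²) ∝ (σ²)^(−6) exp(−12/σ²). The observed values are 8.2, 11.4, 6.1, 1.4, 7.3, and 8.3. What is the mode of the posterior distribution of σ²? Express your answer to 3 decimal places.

σ̂²_MAP = 4.375

Sum of squared deviations about the known mean: SS = (8.2−7)² + (11.4−7)² + (6.1−7)² + (1.4−7)² + (7.3−7)² + (8.3−7)² = 54.75.
The Normal likelihood contributes (σ²)^(−n/2) exp(−SS/(2σ²)), so the posterior is Inverse-Gamma(α + n/2, β + SS/2) = Inverse-Gamma(8, 39.375).
The mode of Inverse-Gamma(a, b) is b/(a+1) = 39.375/9 ≈ 4.375.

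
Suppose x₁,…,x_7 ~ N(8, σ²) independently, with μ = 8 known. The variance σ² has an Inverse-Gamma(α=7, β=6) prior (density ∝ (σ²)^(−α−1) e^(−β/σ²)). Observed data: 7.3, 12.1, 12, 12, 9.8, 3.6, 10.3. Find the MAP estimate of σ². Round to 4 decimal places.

Sum of squared deviations about the known mean: SS = (7.3−8)² + (12.1−8)² + (12−8)² + (12−8)² + (9.8−8)² + (3.6−8)² + (10.3−8)² = 77.19.
The Normal likelihood contributes (σ²)^(−n/2) exp(−SS/(2σ²)), so the posterior is Inverse-Gamma(α + n/2, β + SS/2) = Inverse-Gamma(10.5, 44.595).
The mode of Inverse-Gamma(a, b) is b/(a+1) = 44.595/11.5 ≈ 3.8778.

σ̂²_MAP = 3.8778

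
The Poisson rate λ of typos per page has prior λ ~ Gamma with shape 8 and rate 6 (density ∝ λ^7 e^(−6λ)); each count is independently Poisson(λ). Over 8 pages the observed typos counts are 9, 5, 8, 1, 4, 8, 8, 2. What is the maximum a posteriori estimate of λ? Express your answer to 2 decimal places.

Σxᵢ = 9+5+8+1+4+8+8+2 = 45, with n = 8.
Posterior ∝ λ^7e^(−6λ) · λ^45e^(−8λ) = λ^52e^(−14λ), i.e. Gamma(shape=53, rate=14).
The mode of a Gamma(a, b) with a ≥ 1 (shape–rate) is (a−1)/b = 52/14 ≈ 3.71.

λ̂_MAP = 3.71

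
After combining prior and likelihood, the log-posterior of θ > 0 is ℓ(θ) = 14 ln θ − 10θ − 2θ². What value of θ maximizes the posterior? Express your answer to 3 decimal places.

θ̂_MAP = 1.000

ℓ'(θ) = 14/θ − 10 − 4θ. Setting this to zero and multiplying by θ: 4θ² + 10θ − 14 = 0.
θ = (−10 + √(10² + 4·4·14)) / (2·4) = (−10 + √324) / 8 = (−10 + 18)/8 = 1.
ℓ''(θ) = −14/θ² − 4 < 0, confirming a maximum.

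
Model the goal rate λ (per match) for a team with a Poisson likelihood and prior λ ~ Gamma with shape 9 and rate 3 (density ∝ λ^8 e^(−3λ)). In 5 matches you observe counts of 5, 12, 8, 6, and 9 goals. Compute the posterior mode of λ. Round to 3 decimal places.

Σxᵢ = 5+12+8+6+9 = 40, with n = 5.
Posterior ∝ λ^8e^(−3λ) · λ^40e^(−5λ) = λ^48e^(−8λ), i.e. Gamma(shape=49, rate=8).
The mode of a Gamma(a, b) with a ≥ 1 (shape–rate) is (a−1)/b = 48/8 ≈ 6.000.

λ̂_MAP = 6.000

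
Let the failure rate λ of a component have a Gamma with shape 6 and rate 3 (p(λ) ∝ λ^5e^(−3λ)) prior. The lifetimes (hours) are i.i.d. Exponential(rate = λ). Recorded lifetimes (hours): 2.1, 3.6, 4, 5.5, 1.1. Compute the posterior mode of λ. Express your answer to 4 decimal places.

The Exponential(rate=λ) likelihood is ∝ λ^n e^(−λΣtᵢ). Here n = 5 and Σtᵢ = 2.1 + 3.6 + 4 + 5.5 + 1.1 = 16.3.
Posterior ∝ λ^5e^(−3λ) · λ^5e^(−16.3λ) = λ^10e^(−19.3λ), i.e. Gamma(11, 19.3).
Mode = (a−1)/b = 10/19.3 ≈ 0.5181.

λ̂_MAP = 0.5181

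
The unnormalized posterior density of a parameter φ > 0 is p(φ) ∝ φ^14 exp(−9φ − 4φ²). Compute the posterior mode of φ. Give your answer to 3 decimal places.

ℓ'(φ) = 14/φ − 9 − 8φ. Setting this to zero and multiplying by φ: 8φ² + 9φ − 14 = 0.
φ = (−9 + √(9² + 4·8·14)) / (2·8) = (−9 + √529) / 16 = (−9 + 23)/16 = 7/8.
ℓ''(φ) = −14/φ² − 8 < 0, confirming a maximum.

φ̂_MAP = 0.875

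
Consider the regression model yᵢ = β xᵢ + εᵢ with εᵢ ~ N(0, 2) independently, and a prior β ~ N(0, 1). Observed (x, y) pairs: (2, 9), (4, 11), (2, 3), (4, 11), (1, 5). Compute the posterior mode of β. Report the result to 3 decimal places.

log p(β | y) = −Σ(yᵢ − βxᵢ)²/(2·2) − β²/(2·1) + const.
Setting the derivative to zero: Σxᵢ(yᵢ − βxᵢ)/2 − β/1 = 0, so β = Σxᵢyᵢ / (Σxᵢ² + σ²/τ²).
Σxᵢyᵢ = 2·9 + 4·11 + 2·3 + 4·11 + 1·5 = 117; Σxᵢ² = 41; σ²/τ² = 2.
β̂_MAP = 117 / (41 + 2) = 117/43 ≈ 2.721.

β̂_MAP = 2.721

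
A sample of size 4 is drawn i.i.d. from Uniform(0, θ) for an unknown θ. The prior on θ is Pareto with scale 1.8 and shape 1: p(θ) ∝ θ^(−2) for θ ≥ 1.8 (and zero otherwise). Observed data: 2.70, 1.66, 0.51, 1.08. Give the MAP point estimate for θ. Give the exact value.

θ̂_MAP = 2.70

The Uniform(0, θ) likelihood is θ^(−n) for θ ≥ max(xᵢ), zero otherwise. Here max(xᵢ) = 2.70.
Posterior ∝ θ^(−2) · θ^(−4) = θ^(−6) on θ ≥ max(1.8, 2.70) = 2.70.
This density is strictly decreasing in θ, so the posterior mode lies at the lower boundary of the support.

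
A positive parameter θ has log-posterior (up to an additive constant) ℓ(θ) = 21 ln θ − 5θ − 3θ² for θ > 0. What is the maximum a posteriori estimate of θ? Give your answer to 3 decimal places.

θ̂_MAP = 1.500

ℓ'(θ) = 21/θ − 5 − 6θ. Setting this to zero and multiplying by θ: 6θ² + 5θ − 21 = 0.
θ = (−5 + √(5² + 4·6·21)) / (2·6) = (−5 + √529) / 12 = (−5 + 23)/12 = 3/2.
ℓ''(θ) = −21/θ² − 6 < 0, confirming a maximum.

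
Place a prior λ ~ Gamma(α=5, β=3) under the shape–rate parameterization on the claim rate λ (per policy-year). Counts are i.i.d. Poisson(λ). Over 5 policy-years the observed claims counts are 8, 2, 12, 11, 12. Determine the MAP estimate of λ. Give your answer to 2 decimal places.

λ̂_MAP = 6.13

Σxᵢ = 8+2+12+11+12 = 45, with n = 5.
Posterior ∝ λ^4e^(−3λ) · λ^45e^(−5λ) = λ^49e^(−8λ), i.e. Gamma(shape=50, rate=8).
The mode of a Gamma(a, b) with a ≥ 1 (shape–rate) is (a−1)/b = 49/8 ≈ 6.13.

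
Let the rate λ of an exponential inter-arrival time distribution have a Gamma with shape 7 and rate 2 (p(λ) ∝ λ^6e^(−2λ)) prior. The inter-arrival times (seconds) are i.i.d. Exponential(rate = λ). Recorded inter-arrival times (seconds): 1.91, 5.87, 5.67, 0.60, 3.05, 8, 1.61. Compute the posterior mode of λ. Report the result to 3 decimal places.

The Exponential(rate=λ) likelihood is ∝ λ^n e^(−λΣtᵢ). Here n = 7 and Σtᵢ = 1.91 + 5.87 + 5.67 + 0.60 + 3.05 + 8 + 1.61 = 26.71.
Posterior ∝ λ^6e^(−2λ) · λ^7e^(−26.71λ) = λ^13e^(−28.71λ), i.e. Gamma(14, 28.71).
Mode = (a−1)/b = 13/28.71 ≈ 0.453.

λ̂_MAP = 0.453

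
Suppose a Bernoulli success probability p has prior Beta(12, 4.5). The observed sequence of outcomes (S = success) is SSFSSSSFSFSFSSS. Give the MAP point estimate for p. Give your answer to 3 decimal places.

p̂_MAP = 0.746

Prior: Beta(12, 4.5).
Data: 11 successes in 15 trials (from the sequence). The binomial likelihood contributes p^11(1−p)^4, so the posterior is Beta(12+11, 4.5+4) = Beta(23, 8.5).
For Beta(a, b) with a, b > 1 the mode is (a−1)/(a+b−2) = 22/29.5 ≈ 0.746.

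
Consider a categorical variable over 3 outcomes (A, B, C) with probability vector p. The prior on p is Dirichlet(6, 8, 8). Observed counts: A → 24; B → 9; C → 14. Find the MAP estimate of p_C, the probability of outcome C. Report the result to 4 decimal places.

The posterior is Dirichlet(αᵢ + nᵢ) = Dirichlet(30, 17, 22).
For a Dirichlet(a₁,…,a_K) with all aᵢ > 1, the mode has j-th component (aⱼ − 1)/(Σaᵢ − K).
Here Σaᵢ = 69 and K = 3, so p_C = (22 − 1)/(69 − 3) = 21/66 ≈ 0.3182.

MAP estimate of p_C = 0.3182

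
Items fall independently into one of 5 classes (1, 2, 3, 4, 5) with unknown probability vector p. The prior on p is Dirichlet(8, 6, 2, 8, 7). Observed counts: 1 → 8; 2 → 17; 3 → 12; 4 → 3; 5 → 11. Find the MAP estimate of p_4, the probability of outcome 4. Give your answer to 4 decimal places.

MAP estimate: 0.1299

The posterior is Dirichlet(αᵢ + nᵢ) = Dirichlet(16, 23, 14, 11, 18).
For a Dirichlet(a₁,…,a_K) with all aᵢ > 1, the mode has j-th component (aⱼ − 1)/(Σaᵢ − K).
Here Σaᵢ = 82 and K = 5, so p_4 = (11 − 1)/(82 − 5) = 10/77 ≈ 0.1299.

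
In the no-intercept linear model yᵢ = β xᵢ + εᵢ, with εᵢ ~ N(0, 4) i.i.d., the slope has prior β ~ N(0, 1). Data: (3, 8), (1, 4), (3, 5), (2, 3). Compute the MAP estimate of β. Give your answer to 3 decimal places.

β̂_MAP = 1.815

log p(β | y) = −Σ(yᵢ − βxᵢ)²/(2·4) − β²/(2·1) + const.
Setting the derivative to zero: Σxᵢ(yᵢ − βxᵢ)/4 − β/1 = 0, so β = Σxᵢyᵢ / (Σxᵢ² + σ²/τ²).
Σxᵢyᵢ = 3·8 + 1·4 + 3·5 + 2·3 = 49; Σxᵢ² = 23; σ²/τ² = 4.
β̂_MAP = 49 / (23 + 4) = 49/27 ≈ 1.815.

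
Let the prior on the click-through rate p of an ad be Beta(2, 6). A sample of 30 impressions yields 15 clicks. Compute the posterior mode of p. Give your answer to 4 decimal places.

p̂_MAP = 0.4444

Prior: Beta(2, 6).
Data: 15 successes in 30 trials. The binomial likelihood contributes p^15(1−p)^15, so the posterior is Beta(2+15, 6+15) = Beta(17, 21).
For Beta(a, b) with a, b > 1 the mode is (a−1)/(a+b−2) = 16/36 ≈ 0.4444.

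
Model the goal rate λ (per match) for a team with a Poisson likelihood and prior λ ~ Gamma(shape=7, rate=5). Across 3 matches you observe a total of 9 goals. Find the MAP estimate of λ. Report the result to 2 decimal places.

λ̂_MAP = 1.88

Σxᵢ = 9, n = 3.
Posterior ∝ λ^6e^(−5λ) · λ^9e^(−3λ) = λ^15e^(−8λ), i.e. Gamma(shape=16, rate=8).
The mode of a Gamma(a, b) with a ≥ 1 (shape–rate) is (a−1)/b = 15/8 ≈ 1.88.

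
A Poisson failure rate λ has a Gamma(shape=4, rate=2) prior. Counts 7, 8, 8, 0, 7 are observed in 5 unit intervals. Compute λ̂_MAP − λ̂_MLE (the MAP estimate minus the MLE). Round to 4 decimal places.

MAP − MLE = -1.2857

Σxᵢ = 30. Posterior is Gamma(34, 7); MAP = (34−1)/7 = 33/7 ≈ 4.71429.
MLE = x̄ = 30/5 ≈ 6.00000.
Difference = 33/7 − 30/5 = -9/7 ≈ -1.2857.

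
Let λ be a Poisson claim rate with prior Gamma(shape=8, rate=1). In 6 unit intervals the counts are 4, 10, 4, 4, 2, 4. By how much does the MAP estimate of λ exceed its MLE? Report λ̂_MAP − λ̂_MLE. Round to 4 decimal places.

MAP − MLE = 0.3333

Σxᵢ = 28. Posterior is Gamma(36, 7); MAP = (36−1)/7 = 35/7 ≈ 5.00000.
MLE = x̄ = 28/6 ≈ 4.66667.
Difference = 35/7 − 28/6 = 1/3 ≈ 0.3333.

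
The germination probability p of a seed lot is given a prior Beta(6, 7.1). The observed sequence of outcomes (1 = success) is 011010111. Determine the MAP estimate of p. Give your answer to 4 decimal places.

p̂_MAP = 0.5473

Prior: Beta(6, 7.1).
Data: 6 successes in 9 trials (from the sequence). The binomial likelihood contributes p^6(1−p)^3, so the posterior is Beta(6+6, 7.1+3) = Beta(12, 10.1).
For Beta(a, b) with a, b > 1 the mode is (a−1)/(a+b−2) = 11/20.1 ≈ 0.5473.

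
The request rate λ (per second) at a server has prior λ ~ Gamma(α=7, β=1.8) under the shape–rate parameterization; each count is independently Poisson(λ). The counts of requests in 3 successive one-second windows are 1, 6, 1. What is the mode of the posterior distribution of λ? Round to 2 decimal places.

Σxᵢ = 1+6+1 = 8, with n = 3.
Posterior ∝ λ^6e^(−1.8λ) · λ^8e^(−3λ) = λ^14e^(−4.8λ), i.e. Gamma(shape=15, rate=4.8).
The mode of a Gamma(a, b) with a ≥ 1 (shape–rate) is (a−1)/b = 14/4.8 ≈ 2.92.

λ̂_MAP = 2.92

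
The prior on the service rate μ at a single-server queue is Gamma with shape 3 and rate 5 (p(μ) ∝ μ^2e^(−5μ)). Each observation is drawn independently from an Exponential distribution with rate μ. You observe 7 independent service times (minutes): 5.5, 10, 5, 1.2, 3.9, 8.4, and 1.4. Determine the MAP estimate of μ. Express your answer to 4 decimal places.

μ̂_MAP = 0.2228

The Exponential(rate=μ) likelihood is ∝ μ^n e^(−μΣtᵢ). Here n = 7 and Σtᵢ = 5.5 + 10 + 5 + 1.2 + 3.9 + 8.4 + 1.4 = 35.4.
Posterior ∝ μ^2e^(−5μ) · μ^7e^(−35.4μ) = μ^9e^(−40.4μ), i.e. Gamma(10, 40.4).
Mode = (a−1)/b = 9/40.4 ≈ 0.2228.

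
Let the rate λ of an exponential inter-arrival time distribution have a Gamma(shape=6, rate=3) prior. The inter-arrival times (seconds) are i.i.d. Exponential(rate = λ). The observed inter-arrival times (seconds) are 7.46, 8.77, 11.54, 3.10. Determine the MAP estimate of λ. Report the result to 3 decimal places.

The Exponential(rate=λ) likelihood is ∝ λ^n e^(−λΣtᵢ). Here n = 4 and Σtᵢ = 7.46 + 8.77 + 11.54 + 3.10 = 30.87.
Posterior ∝ λ^5e^(−3λ) · λ^4e^(−30.87λ) = λ^9e^(−33.87λ), i.e. Gamma(10, 33.87).
Mode = (a−1)/b = 9/33.87 ≈ 0.266.

λ̂_MAP = 0.266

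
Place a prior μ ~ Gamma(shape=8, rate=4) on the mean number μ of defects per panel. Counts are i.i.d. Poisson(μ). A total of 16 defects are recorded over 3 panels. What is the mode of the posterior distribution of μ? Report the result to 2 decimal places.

Σxᵢ = 16, n = 3.
Posterior ∝ μ^7e^(−4μ) · μ^16e^(−3μ) = μ^23e^(−7μ), i.e. Gamma(shape=24, rate=7).
The mode of a Gamma(a, b) with a ≥ 1 (shape–rate) is (a−1)/b = 23/7 ≈ 3.29.

μ̂_MAP = 3.29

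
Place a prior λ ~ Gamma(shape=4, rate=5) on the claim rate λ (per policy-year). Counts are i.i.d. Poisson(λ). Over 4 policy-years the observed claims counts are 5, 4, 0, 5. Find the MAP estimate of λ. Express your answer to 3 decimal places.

Σxᵢ = 5+4+0+5 = 14, with n = 4.
Posterior ∝ λ^3e^(−5λ) · λ^14e^(−4λ) = λ^17e^(−9λ), i.e. Gamma(shape=18, rate=9).
The mode of a Gamma(a, b) with a ≥ 1 (shape–rate) is (a−1)/b = 17/9 ≈ 1.889.

λ̂_MAP = 1.889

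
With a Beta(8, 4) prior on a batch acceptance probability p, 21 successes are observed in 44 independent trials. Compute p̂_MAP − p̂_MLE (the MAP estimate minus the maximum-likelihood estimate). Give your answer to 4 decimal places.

MAP − MLE = 0.0412

Posterior is Beta(29, 27); MAP = (29−1)/(56−2) = 28/54 ≈ 0.51852.
MLE ignores the prior: p̂_MLE = k/n = 21/44 ≈ 0.47727.
Difference = 28/54 − 21/44 = 49/1188 ≈ 0.0412.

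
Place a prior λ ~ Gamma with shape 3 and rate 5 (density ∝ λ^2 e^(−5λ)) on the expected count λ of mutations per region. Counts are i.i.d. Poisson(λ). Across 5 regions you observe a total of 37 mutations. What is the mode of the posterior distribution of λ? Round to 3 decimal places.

Σxᵢ = 37, n = 5.
Posterior ∝ λ^2e^(−5λ) · λ^37e^(−5λ) = λ^39e^(−10λ), i.e. Gamma(shape=40, rate=10).
The mode of a Gamma(a, b) with a ≥ 1 (shape–rate) is (a−1)/b = 39/10 ≈ 3.900.

λ̂_MAP = 3.900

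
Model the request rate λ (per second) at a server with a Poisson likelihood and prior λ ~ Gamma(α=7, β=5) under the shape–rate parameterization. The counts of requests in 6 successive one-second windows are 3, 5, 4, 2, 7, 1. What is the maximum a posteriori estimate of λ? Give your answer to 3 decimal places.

Σxᵢ = 3+5+4+2+7+1 = 22, with n = 6.
Posterior ∝ λ^6e^(−5λ) · λ^22e^(−6λ) = λ^28e^(−11λ), i.e. Gamma(shape=29, rate=11).
The mode of a Gamma(a, b) with a ≥ 1 (shape–rate) is (a−1)/b = 28/11 ≈ 2.545.

λ̂_MAP = 2.545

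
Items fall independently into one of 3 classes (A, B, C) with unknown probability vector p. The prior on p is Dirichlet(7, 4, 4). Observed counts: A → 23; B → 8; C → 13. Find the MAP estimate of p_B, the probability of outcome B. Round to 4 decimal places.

The posterior is Dirichlet(αᵢ + nᵢ) = Dirichlet(30, 12, 17).
For a Dirichlet(a₁,…,a_K) with all aᵢ > 1, the mode has j-th component (aⱼ − 1)/(Σaᵢ − K).
Here Σaᵢ = 59 and K = 3, so p_B = (12 − 1)/(59 − 3) = 11/56 ≈ 0.1964.

MAP estimate of p_B = 0.1964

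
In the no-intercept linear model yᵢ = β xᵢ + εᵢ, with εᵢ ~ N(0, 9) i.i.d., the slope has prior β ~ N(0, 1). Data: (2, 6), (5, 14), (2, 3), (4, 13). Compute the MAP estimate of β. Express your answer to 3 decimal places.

β̂_MAP = 2.414

log p(β | y) = −Σ(yᵢ − βxᵢ)²/(2·9) − β²/(2·1) + const.
Setting the derivative to zero: Σxᵢ(yᵢ − βxᵢ)/9 − β/1 = 0, so β = Σxᵢyᵢ / (Σxᵢ² + σ²/τ²).
Σxᵢyᵢ = 2·6 + 5·14 + 2·3 + 4·13 = 140; Σxᵢ² = 49; σ²/τ² = 9.
β̂_MAP = 140 / (49 + 9) = 140/58 ≈ 2.414.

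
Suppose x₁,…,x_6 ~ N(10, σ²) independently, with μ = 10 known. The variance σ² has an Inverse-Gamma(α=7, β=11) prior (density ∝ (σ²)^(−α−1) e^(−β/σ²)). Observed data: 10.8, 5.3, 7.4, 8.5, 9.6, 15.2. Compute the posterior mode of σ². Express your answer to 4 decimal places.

Sum of squared deviations about the known mean: SS = (10.8−10)² + (5.3−10)² + (7.4−10)² + (8.5−10)² + (9.6−10)² + (15.2−10)² = 58.94.
The Normal likelihood contributes (σ²)^(−n/2) exp(−SS/(2σ²)), so the posterior is Inverse-Gamma(α + n/2, β + SS/2) = Inverse-Gamma(10, 40.47).
The mode of Inverse-Gamma(a, b) is b/(a+1) = 40.47/11 ≈ 3.6791.

σ̂²_MAP = 3.6791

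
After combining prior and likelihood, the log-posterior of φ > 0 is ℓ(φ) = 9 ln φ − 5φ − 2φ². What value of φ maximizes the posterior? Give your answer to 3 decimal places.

φ̂_MAP = 1.000

ℓ'(φ) = 9/φ − 5 − 4φ. Setting this to zero and multiplying by φ: 4φ² + 5φ − 9 = 0.
φ = (−5 + √(5² + 4·4·9)) / (2·4) = (−5 + √169) / 8 = (−5 + 13)/8 = 1.
ℓ''(φ) = −9/φ² − 4 < 0, confirming a maximum.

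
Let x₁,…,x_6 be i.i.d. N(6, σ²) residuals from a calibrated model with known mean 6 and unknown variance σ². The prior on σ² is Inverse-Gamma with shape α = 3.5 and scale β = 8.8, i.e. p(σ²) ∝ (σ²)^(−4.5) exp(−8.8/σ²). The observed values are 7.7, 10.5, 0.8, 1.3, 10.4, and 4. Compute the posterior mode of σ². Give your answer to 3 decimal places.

Sum of squared deviations about the known mean: SS = (7.7−6)² + (10.5−6)² + (0.8−6)² + (1.3−6)² + (10.4−6)² + (4−6)² = 95.63.
The Normal likelihood contributes (σ²)^(−n/2) exp(−SS/(2σ²)), so the posterior is Inverse-Gamma(α + n/2, β + SS/2) = Inverse-Gamma(6.5, 56.615).
The mode of Inverse-Gamma(a, b) is b/(a+1) = 56.615/7.5 ≈ 7.549.

σ̂²_MAP = 7.549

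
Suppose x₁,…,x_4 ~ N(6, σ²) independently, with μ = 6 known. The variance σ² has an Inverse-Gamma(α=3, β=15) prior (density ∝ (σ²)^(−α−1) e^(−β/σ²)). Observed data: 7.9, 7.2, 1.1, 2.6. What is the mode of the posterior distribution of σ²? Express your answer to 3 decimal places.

σ̂²_MAP = 5.885

Sum of squared deviations about the known mean: SS = (7.9−6)² + (7.2−6)² + (1.1−6)² + (2.6−6)² = 40.62.
The Normal likelihood contributes (σ²)^(−n/2) exp(−SS/(2σ²)), so the posterior is Inverse-Gamma(α + n/2, β + SS/2) = Inverse-Gamma(5, 35.31).
The mode of Inverse-Gamma(a, b) is b/(a+1) = 35.31/6 ≈ 5.885.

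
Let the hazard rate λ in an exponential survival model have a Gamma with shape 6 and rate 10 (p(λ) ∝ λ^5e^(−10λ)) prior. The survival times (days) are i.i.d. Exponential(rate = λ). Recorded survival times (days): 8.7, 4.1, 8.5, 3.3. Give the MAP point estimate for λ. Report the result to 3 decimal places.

The Exponential(rate=λ) likelihood is ∝ λ^n e^(−λΣtᵢ). Here n = 4 and Σtᵢ = 8.7 + 4.1 + 8.5 + 3.3 = 24.6.
Posterior ∝ λ^5e^(−10λ) · λ^4e^(−24.6λ) = λ^9e^(−34.6λ), i.e. Gamma(10, 34.6).
Mode = (a−1)/b = 9/34.6 ≈ 0.260.

λ̂_MAP = 0.260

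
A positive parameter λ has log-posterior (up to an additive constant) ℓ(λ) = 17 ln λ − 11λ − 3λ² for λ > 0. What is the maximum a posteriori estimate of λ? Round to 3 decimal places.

λ̂_MAP = 1.000

ℓ'(λ) = 17/λ − 11 − 6λ. Setting this to zero and multiplying by λ: 6λ² + 11λ − 17 = 0.
λ = (−11 + √(11² + 4·6·17)) / (2·6) = (−11 + √529) / 12 = (−11 + 23)/12 = 1.
ℓ''(λ) = −17/λ² − 6 < 0, confirming a maximum.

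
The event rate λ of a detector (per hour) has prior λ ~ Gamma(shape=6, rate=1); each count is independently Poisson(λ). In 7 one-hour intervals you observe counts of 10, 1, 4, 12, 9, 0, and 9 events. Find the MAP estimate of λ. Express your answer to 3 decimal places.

λ̂_MAP = 6.250

Σxᵢ = 10+1+4+12+9+0+9 = 45, with n = 7.
Posterior ∝ λ^5e^(−1λ) · λ^45e^(−7λ) = λ^50e^(−8λ), i.e. Gamma(shape=51, rate=8).
The mode of a Gamma(a, b) with a ≥ 1 (shape–rate) is (a−1)/b = 50/8 ≈ 6.250.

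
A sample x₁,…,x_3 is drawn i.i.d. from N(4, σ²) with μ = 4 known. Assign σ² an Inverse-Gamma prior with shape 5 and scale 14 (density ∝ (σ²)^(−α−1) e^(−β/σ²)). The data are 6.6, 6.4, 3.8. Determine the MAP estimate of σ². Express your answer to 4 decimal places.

σ̂²_MAP = 2.7040

Sum of squared deviations about the known mean: SS = (6.6−4)² + (6.4−4)² + (3.8−4)² = 12.56.
The Normal likelihood contributes (σ²)^(−n/2) exp(−SS/(2σ²)), so the posterior is Inverse-Gamma(α + n/2, β + SS/2) = Inverse-Gamma(6.5, 20.28).
The mode of Inverse-Gamma(a, b) is b/(a+1) = 20.28/7.5 ≈ 2.7040.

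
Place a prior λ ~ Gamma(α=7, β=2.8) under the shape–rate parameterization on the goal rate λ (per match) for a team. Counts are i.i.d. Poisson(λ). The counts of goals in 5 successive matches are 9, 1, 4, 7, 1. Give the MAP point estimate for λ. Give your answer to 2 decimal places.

λ̂_MAP = 3.59

Σxᵢ = 9+1+4+7+1 = 22, with n = 5.
Posterior ∝ λ^6e^(−2.8λ) · λ^22e^(−5λ) = λ^28e^(−7.8λ), i.e. Gamma(shape=29, rate=7.8).
The mode of a Gamma(a, b) with a ≥ 1 (shape–rate) is (a−1)/b = 28/7.8 ≈ 3.59.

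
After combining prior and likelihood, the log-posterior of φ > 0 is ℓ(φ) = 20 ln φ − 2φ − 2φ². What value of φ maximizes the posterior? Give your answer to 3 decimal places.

φ̂_MAP = 2.000

ℓ'(φ) = 20/φ − 2 − 4φ. Setting this to zero and multiplying by φ: 4φ² + 2φ − 20 = 0.
φ = (−2 + √(2² + 4·4·20)) / (2·4) = (−2 + √324) / 8 = (−2 + 18)/8 = 2.
ℓ''(φ) = −20/φ² − 4 < 0, confirming a maximum.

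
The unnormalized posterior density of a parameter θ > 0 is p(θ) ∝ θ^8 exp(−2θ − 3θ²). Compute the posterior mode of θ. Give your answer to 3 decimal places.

θ̂_MAP = 1.000

ℓ'(θ) = 8/θ − 2 − 6θ. Setting this to zero and multiplying by θ: 6θ² + 2θ − 8 = 0.
θ = (−2 + √(2² + 4·6·8)) / (2·6) = (−2 + √196) / 12 = (−2 + 14)/12 = 1.
ℓ''(θ) = −8/θ² − 6 < 0, confirming a maximum.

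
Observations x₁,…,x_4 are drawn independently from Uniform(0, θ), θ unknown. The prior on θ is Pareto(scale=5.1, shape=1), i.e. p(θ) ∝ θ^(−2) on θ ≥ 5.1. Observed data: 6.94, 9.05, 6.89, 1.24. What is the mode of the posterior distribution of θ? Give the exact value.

The Uniform(0, θ) likelihood is θ^(−n) for θ ≥ max(xᵢ), zero otherwise. Here max(xᵢ) = 9.05.
Posterior ∝ θ^(−2) · θ^(−4) = θ^(−6) on θ ≥ max(5.1, 9.05) = 9.05.
This density is strictly decreasing in θ, so the posterior mode lies at the lower boundary of the support.

θ̂_MAP = 9.05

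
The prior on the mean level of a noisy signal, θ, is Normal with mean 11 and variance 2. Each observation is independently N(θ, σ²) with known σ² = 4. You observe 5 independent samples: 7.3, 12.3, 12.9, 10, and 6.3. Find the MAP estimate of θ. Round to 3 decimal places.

θ̂_MAP = 10.114

n = 5; x̄ = (7.3 + 12.3 + 12.9 + 10 + 6.3)/5 = 48.8/5 = 9.76.
For a Normal prior and Normal likelihood with known variance, the posterior is Normal; its mode equals its mean, the precision-weighted average.
Prior precision 1/σ₀² = 1/2 = 0.5; data precision n/σ² = 5/4 = 1.25.
θ̂ = (0.5·11 + 1.25·9.76) / (0.5 + 1.25) = 17.7/1.75 = 354/35 ≈ 10.114.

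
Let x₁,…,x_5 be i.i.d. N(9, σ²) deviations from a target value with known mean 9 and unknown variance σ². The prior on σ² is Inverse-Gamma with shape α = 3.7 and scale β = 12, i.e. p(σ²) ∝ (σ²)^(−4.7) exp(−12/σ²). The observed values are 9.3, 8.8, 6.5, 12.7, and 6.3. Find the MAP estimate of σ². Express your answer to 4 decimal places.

Sum of squared deviations about the known mean: SS = (9.3−9)² + (8.8−9)² + (6.5−9)² + (12.7−9)² + (6.3−9)² = 27.36.
The Normal likelihood contributes (σ²)^(−n/2) exp(−SS/(2σ²)), so the posterior is Inverse-Gamma(α + n/2, β + SS/2) = Inverse-Gamma(6.2, 25.68).
The mode of Inverse-Gamma(a, b) is b/(a+1) = 25.68/7.2 ≈ 3.5667.

σ̂²_MAP = 3.5667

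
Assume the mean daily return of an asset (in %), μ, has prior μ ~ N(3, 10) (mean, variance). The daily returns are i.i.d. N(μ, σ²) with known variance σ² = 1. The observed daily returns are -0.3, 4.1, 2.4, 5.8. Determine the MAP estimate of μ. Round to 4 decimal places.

μ̂_MAP = 3.0000

n = 4; x̄ = ((-0.3) + 4.1 + 2.4 + 5.8)/4 = 12/4 = 3.
For a Normal prior and Normal likelihood with known variance, the posterior is Normal; its mode equals its mean, the precision-weighted average.
Prior precision 1/σ₀² = 1/10 = 0.1; data precision n/σ² = 4/1 = 4.
μ̂ = (0.1·3 + 4·3) / (0.1 + 4) = 12.3/4.1 = 3.0000.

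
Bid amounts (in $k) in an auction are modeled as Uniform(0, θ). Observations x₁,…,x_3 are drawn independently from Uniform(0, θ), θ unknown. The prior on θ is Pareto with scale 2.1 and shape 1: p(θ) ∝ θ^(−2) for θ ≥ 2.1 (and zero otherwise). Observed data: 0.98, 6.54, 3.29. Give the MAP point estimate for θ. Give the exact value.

θ̂_MAP = 6.54

The Uniform(0, θ) likelihood is θ^(−n) for θ ≥ max(xᵢ), zero otherwise. Here max(xᵢ) = 6.54.
Posterior ∝ θ^(−2) · θ^(−3) = θ^(−5) on θ ≥ max(2.1, 6.54) = 6.54.
This density is strictly decreasing in θ, so the posterior mode lies at the lower boundary of the support.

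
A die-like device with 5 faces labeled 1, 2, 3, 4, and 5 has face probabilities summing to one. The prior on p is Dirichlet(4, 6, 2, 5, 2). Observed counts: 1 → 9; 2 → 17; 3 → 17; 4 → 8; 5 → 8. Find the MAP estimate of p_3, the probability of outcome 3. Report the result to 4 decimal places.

MAP estimate: 0.2466

The posterior is Dirichlet(αᵢ + nᵢ) = Dirichlet(13, 23, 19, 13, 10).
For a Dirichlet(a₁,…,a_K) with all aᵢ > 1, the mode has j-th component (aⱼ − 1)/(Σaᵢ − K).
Here Σaᵢ = 78 and K = 5, so p_3 = (19 − 1)/(78 − 5) = 18/73 ≈ 0.2466.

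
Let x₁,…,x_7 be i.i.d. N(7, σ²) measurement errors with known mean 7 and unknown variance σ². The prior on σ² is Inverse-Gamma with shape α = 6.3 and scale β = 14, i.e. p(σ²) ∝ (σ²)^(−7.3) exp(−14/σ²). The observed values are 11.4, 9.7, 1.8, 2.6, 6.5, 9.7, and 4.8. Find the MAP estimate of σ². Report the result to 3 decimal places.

σ̂²_MAP = 5.251

Sum of squared deviations about the known mean: SS = (11.4−7)² + (9.7−7)² + (1.8−7)² + (2.6−7)² + (6.5−7)² + (9.7−7)² + (4.8−7)² = 85.43.
The Normal likelihood contributes (σ²)^(−n/2) exp(−SS/(2σ²)), so the posterior is Inverse-Gamma(α + n/2, β + SS/2) = Inverse-Gamma(9.8, 56.715).
The mode of Inverse-Gamma(a, b) is b/(a+1) = 56.715/10.8 ≈ 5.251.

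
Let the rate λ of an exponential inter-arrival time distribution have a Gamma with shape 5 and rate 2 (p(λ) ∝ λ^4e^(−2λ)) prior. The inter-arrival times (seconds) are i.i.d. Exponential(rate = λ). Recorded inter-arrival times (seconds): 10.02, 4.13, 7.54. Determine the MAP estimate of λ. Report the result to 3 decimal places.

λ̂_MAP = 0.295

The Exponential(rate=λ) likelihood is ∝ λ^n e^(−λΣtᵢ). Here n = 3 and Σtᵢ = 10.02 + 4.13 + 7.54 = 21.69.
Posterior ∝ λ^4e^(−2λ) · λ^3e^(−21.69λ) = λ^7e^(−23.69λ), i.e. Gamma(8, 23.69).
Mode = (a−1)/b = 7/23.69 ≈ 0.295.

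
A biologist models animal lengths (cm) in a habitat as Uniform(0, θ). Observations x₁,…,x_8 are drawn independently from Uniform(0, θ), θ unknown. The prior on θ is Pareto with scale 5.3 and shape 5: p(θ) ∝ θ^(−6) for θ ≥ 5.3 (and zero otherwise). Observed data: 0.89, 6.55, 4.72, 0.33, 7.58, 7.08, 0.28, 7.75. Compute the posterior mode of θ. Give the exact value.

The Uniform(0, θ) likelihood is θ^(−n) for θ ≥ max(xᵢ), zero otherwise. Here max(xᵢ) = 7.75.
Posterior ∝ θ^(−6) · θ^(−8) = θ^(−14) on θ ≥ max(5.3, 7.75) = 7.75.
This density is strictly decreasing in θ, so the posterior mode lies at the lower boundary of the support.

θ̂_MAP = 7.75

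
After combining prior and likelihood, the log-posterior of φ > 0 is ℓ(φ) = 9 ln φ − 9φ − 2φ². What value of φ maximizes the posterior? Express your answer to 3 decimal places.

φ̂_MAP = 0.750

ℓ'(φ) = 9/φ − 9 − 4φ. Setting this to zero and multiplying by φ: 4φ² + 9φ − 9 = 0.
φ = (−9 + √(9² + 4·4·9)) / (2·4) = (−9 + √225) / 8 = (−9 + 15)/8 = 3/4.
ℓ''(φ) = −9/φ² − 4 < 0, confirming a maximum.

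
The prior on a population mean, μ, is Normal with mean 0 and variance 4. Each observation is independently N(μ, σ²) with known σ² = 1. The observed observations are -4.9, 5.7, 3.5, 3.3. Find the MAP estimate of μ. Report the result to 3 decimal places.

μ̂_MAP = 1.788

n = 4; x̄ = ((-4.9) + 5.7 + 3.5 + 3.3)/4 = 7.6/4 = 1.9.
For a Normal prior and Normal likelihood with known variance, the posterior is Normal; its mode equals its mean, the precision-weighted average.
Prior precision 1/σ₀² = 1/4 = 0.25; data precision n/σ² = 4/1 = 4.
μ̂ = (0.25·0 + 4·1.9) / (0.25 + 4) = 7.6/4.25 = 152/85 ≈ 1.788.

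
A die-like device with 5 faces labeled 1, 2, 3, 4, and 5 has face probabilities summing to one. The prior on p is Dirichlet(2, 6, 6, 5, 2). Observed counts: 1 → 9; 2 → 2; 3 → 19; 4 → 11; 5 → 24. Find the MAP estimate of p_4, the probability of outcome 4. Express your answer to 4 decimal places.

MAP estimate: 0.1852

The posterior is Dirichlet(αᵢ + nᵢ) = Dirichlet(11, 8, 25, 16, 26).
For a Dirichlet(a₁,…,a_K) with all aᵢ > 1, the mode has j-th component (aⱼ − 1)/(Σaᵢ − K).
Here Σaᵢ = 86 and K = 5, so p_4 = (16 − 1)/(86 − 5) = 15/81 ≈ 0.1852.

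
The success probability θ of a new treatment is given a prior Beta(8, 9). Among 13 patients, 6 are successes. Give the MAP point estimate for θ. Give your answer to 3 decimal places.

θ̂_MAP = 0.464

Prior: Beta(8, 9).
Data: 6 successes in 13 trials. The binomial likelihood contributes θ^6(1−θ)^7, so the posterior is Beta(8+6, 9+7) = Beta(14, 16).
For Beta(a, b) with a, b > 1 the mode is (a−1)/(a+b−2) = 13/28 ≈ 0.464.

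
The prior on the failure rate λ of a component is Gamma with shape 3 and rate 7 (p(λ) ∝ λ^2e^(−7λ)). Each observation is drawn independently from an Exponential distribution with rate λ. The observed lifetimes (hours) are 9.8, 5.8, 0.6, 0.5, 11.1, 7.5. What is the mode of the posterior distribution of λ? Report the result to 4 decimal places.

The Exponential(rate=λ) likelihood is ∝ λ^n e^(−λΣtᵢ). Here n = 6 and Σtᵢ = 9.8 + 5.8 + 0.6 + 0.5 + 11.1 + 7.5 = 35.3.
Posterior ∝ λ^2e^(−7λ) · λ^6e^(−35.3λ) = λ^8e^(−42.3λ), i.e. Gamma(9, 42.3).
Mode = (a−1)/b = 8/42.3 ≈ 0.1891.

λ̂_MAP = 0.1891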